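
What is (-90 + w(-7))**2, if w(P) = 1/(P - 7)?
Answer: 1590121/196 ≈ 8112.9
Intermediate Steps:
w(P) = 1/(-7 + P)
(-90 + w(-7))**2 = (-90 + 1/(-7 - 7))**2 = (-90 + 1/(-14))**2 = (-90 - 1/14)**2 = (-1261/14)**2 = 1590121/196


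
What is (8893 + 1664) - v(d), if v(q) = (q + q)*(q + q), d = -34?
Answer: 5933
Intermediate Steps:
v(q) = 4*q**2 (v(q) = (2*q)*(2*q) = 4*q**2)
(8893 + 1664) - v(d) = (8893 + 1664) - 4*(-34)**2 = 10557 - 4*1156 = 10557 - 1*4624 = 10557 - 4624 = 5933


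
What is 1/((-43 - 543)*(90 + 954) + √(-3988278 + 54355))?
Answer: -611784/374283596579 - I*√3933923/374283596579 ≈ -1.6345e-6 - 5.2992e-9*I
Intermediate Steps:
1/((-43 - 543)*(90 + 954) + √(-3988278 + 54355)) = 1/(-586*1044 + √(-3933923)) = 1/(-611784 + I*√3933923)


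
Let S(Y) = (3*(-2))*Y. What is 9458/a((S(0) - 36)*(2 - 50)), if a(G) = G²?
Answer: 4729/1492992 ≈ 0.0031675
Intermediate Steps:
S(Y) = -6*Y
9458/a((S(0) - 36)*(2 - 50)) = 9458/(((-6*0 - 36)*(2 - 50))²) = 9458/(((0 - 36)*(-48))²) = 9458/((-36*(-48))²) = 9458/(1728²) = 9458/2985984 = 9458*(1/2985984) = 4729/1492992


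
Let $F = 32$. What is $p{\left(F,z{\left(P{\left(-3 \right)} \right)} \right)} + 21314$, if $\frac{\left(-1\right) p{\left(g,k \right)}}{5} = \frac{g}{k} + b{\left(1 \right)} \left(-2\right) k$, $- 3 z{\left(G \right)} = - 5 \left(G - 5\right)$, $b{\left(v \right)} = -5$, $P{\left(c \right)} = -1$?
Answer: $21830$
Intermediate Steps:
$z{\left(G \right)} = - \frac{25}{3} + \frac{5 G}{3}$ ($z{\left(G \right)} = - \frac{\left(-5\right) \left(G - 5\right)}{3} = - \frac{\left(-5\right) \left(-5 + G\right)}{3} = - \frac{25 - 5 G}{3} = - \frac{25}{3} + \frac{5 G}{3}$)
$p{\left(g,k \right)} = - 50 k - \frac{5 g}{k}$ ($p{\left(g,k \right)} = - 5 \left(\frac{g}{k} + \left(-5\right) \left(-2\right) k\right) = - 5 \left(\frac{g}{k} + 10 k\right) = - 5 \left(10 k + \frac{g}{k}\right) = - 50 k - \frac{5 g}{k}$)
$p{\left(F,z{\left(P{\left(-3 \right)} \right)} \right)} + 21314 = \left(- 50 \left(- \frac{25}{3} + \frac{5}{3} \left(-1\right)\right) - \frac{160}{- \frac{25}{3} + \frac{5}{3} \left(-1\right)}\right) + 21314 = \left(- 50 \left(- \frac{25}{3} - \frac{5}{3}\right) - \frac{160}{- \frac{25}{3} - \frac{5}{3}}\right) + 21314 = \left(\left(-50\right) \left(-10\right) - \frac{160}{-10}\right) + 21314 = \left(500 - 160 \left(- \frac{1}{10}\right)\right) + 21314 = \left(500 + 16\right) + 21314 = 516 + 21314 = 21830$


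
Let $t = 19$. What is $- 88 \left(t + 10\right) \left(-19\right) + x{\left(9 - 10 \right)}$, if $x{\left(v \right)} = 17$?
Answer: $48505$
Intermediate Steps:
$- 88 \left(t + 10\right) \left(-19\right) + x{\left(9 - 10 \right)} = - 88 \left(19 + 10\right) \left(-19\right) + 17 = - 88 \cdot 29 \left(-19\right) + 17 = \left(-88\right) \left(-551\right) + 17 = 48488 + 17 = 48505$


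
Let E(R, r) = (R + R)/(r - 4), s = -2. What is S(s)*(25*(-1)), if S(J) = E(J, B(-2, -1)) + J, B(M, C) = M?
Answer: 100/3 ≈ 33.333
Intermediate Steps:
E(R, r) = 2*R/(-4 + r) (E(R, r) = (2*R)/(-4 + r) = 2*R/(-4 + r))
S(J) = 2*J/3 (S(J) = 2*J/(-4 - 2) + J = 2*J/(-6) + J = 2*J*(-⅙) + J = -J/3 + J = 2*J/3)
S(s)*(25*(-1)) = ((⅔)*(-2))*(25*(-1)) = -4/3*(-25) = 100/3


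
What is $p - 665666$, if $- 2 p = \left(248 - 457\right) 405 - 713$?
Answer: $-622987$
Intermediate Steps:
$p = 42679$ ($p = - \frac{\left(248 - 457\right) 405 - 713}{2} = - \frac{\left(-209\right) 405 - 713}{2} = - \frac{-84645 - 713}{2} = \left(- \frac{1}{2}\right) \left(-85358\right) = 42679$)
$p - 665666 = 42679 - 665666 = -622987$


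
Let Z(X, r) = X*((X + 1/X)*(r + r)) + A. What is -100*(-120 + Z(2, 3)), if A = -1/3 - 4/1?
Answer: 28300/3 ≈ 9433.3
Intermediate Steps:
A = -13/3 (A = -1*⅓ - 4*1 = -⅓ - 4 = -13/3 ≈ -4.3333)
Z(X, r) = -13/3 + 2*X*r*(X + 1/X) (Z(X, r) = X*((X + 1/X)*(r + r)) - 13/3 = X*((X + 1/X)*(2*r)) - 13/3 = X*(2*r*(X + 1/X)) - 13/3 = 2*X*r*(X + 1/X) - 13/3 = -13/3 + 2*X*r*(X + 1/X))
-100*(-120 + Z(2, 3)) = -100*(-120 + (-13/3 + 2*3 + 2*3*2²)) = -100*(-120 + (-13/3 + 6 + 2*3*4)) = -100*(-120 + (-13/3 + 6 + 24)) = -100*(-120 + 77/3) = -100*(-283/3) = 28300/3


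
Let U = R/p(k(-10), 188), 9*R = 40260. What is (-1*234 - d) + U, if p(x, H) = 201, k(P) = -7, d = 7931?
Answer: -4910075/603 ≈ -8142.7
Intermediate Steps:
R = 13420/3 (R = (1/9)*40260 = 13420/3 ≈ 4473.3)
U = 13420/603 (U = (13420/3)/201 = (13420/3)*(1/201) = 13420/603 ≈ 22.255)
(-1*234 - d) + U = (-1*234 - 1*7931) + 13420/603 = (-234 - 7931) + 13420/603 = -8165 + 13420/603 = -4910075/603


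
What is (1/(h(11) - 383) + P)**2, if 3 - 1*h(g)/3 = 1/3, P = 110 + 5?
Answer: 1859679376/140625 ≈ 13224.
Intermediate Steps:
P = 115
h(g) = 8 (h(g) = 9 - 3/3 = 9 - 3*1/3 = 9 - 1 = 8)
(1/(h(11) - 383) + P)**2 = (1/(8 - 383) + 115)**2 = (1/(-375) + 115)**2 = (-1/375 + 115)**2 = (43124/375)**2 = 1859679376/140625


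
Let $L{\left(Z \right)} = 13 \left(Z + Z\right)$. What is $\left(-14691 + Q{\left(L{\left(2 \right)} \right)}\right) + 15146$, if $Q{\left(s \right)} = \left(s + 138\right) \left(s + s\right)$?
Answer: $20215$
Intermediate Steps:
$L{\left(Z \right)} = 26 Z$ ($L{\left(Z \right)} = 13 \cdot 2 Z = 26 Z$)
$Q{\left(s \right)} = 2 s \left(138 + s\right)$ ($Q{\left(s \right)} = \left(138 + s\right) 2 s = 2 s \left(138 + s\right)$)
$\left(-14691 + Q{\left(L{\left(2 \right)} \right)}\right) + 15146 = \left(-14691 + 2 \cdot 26 \cdot 2 \left(138 + 26 \cdot 2\right)\right) + 15146 = \left(-14691 + 2 \cdot 52 \left(138 + 52\right)\right) + 15146 = \left(-14691 + 2 \cdot 52 \cdot 190\right) + 15146 = \left(-14691 + 19760\right) + 15146 = 5069 + 15146 = 20215$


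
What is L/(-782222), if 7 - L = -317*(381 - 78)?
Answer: -48029/391111 ≈ -0.12280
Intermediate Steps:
L = 96058 (L = 7 - (-317)*(381 - 78) = 7 - (-317)*303 = 7 - 1*(-96051) = 7 + 96051 = 96058)
L/(-782222) = 96058/(-782222) = 96058*(-1/782222) = -48029/391111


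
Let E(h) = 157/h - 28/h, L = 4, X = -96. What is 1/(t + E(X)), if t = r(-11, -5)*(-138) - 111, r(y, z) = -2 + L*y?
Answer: 32/199541 ≈ 0.00016037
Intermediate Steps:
r(y, z) = -2 + 4*y
E(h) = 129/h
t = 6237 (t = (-2 + 4*(-11))*(-138) - 111 = (-2 - 44)*(-138) - 111 = -46*(-138) - 111 = 6348 - 111 = 6237)
1/(t + E(X)) = 1/(6237 + 129/(-96)) = 1/(6237 + 129*(-1/96)) = 1/(6237 - 43/32) = 1/(199541/32) = 32/199541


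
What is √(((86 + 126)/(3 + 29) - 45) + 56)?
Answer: √282/4 ≈ 4.1982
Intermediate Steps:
√(((86 + 126)/(3 + 29) - 45) + 56) = √((212/32 - 45) + 56) = √((212*(1/32) - 45) + 56) = √((53/8 - 45) + 56) = √(-307/8 + 56) = √(141/8) = √282/4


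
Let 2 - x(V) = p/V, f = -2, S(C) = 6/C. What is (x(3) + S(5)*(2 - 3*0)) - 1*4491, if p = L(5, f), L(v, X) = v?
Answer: -67324/15 ≈ -4488.3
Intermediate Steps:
p = 5
x(V) = 2 - 5/V
(x(3) + S(5)*(2 - 3*0)) - 1*4491 = ((2 - 5/3) + (6/5)*(2 - 3*0)) - 1*4491 = ((2 - 5*⅓) + (6*(⅕))*(2 + 0)) - 4491 = ((2 - 5/3) + (6/5)*2) - 4491 = (⅓ + 12/5) - 4491 = 41/15 - 4491 = -67324/15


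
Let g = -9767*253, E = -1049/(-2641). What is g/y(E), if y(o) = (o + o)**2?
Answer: -17235286669931/4401604 ≈ -3.9157e+6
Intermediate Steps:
E = 1049/2641 (E = -1049*(-1/2641) = 1049/2641 ≈ 0.39720)
y(o) = 4*o**2 (y(o) = (2*o)**2 = 4*o**2)
g = -2471051
g/y(E) = -2471051/(4*(1049/2641)**2) = -2471051/(4*(1100401/6974881)) = -2471051/4401604/6974881 = -2471051*6974881/4401604 = -17235286669931/4401604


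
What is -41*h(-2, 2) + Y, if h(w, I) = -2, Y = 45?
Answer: 127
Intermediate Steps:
-41*h(-2, 2) + Y = -41*(-2) + 45 = 82 + 45 = 127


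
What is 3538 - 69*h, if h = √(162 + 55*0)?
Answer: 3538 - 621*√2 ≈ 2659.8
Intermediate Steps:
h = 9*√2 (h = √(162 + 0) = √162 = 9*√2 ≈ 12.728)
3538 - 69*h = 3538 - 69*9*√2 = 3538 - 621*√2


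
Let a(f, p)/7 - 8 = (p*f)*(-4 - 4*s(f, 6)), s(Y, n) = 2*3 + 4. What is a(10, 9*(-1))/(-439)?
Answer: -27776/439 ≈ -63.271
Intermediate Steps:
s(Y, n) = 10 (s(Y, n) = 6 + 4 = 10)
a(f, p) = 56 - 308*f*p (a(f, p) = 56 + 7*((p*f)*(-4 - 4*10)) = 56 + 7*((f*p)*(-4 - 40)) = 56 + 7*((f*p)*(-44)) = 56 + 7*(-44*f*p) = 56 - 308*f*p)
a(10, 9*(-1))/(-439) = (56 - 308*10*9*(-1))/(-439) = (56 - 308*10*(-9))*(-1/439) = (56 + 27720)*(-1/439) = 27776*(-1/439) = -27776/439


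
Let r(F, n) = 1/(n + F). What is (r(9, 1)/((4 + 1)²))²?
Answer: 1/62500 ≈ 1.6000e-5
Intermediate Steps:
r(F, n) = 1/(F + n)
(r(9, 1)/((4 + 1)²))² = (1/((9 + 1)*((4 + 1)²)))² = (1/(10*(5²)))² = ((⅒)/25)² = ((⅒)*(1/25))² = (1/250)² = 1/62500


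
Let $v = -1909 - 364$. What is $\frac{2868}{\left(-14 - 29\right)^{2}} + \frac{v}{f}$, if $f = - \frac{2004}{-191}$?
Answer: $- \frac{796982935}{3705396} \approx -215.09$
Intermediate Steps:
$v = -2273$ ($v = -1909 - 364 = -2273$)
$f = \frac{2004}{191}$ ($f = \left(-2004\right) \left(- \frac{1}{191}\right) = \frac{2004}{191} \approx 10.492$)
$\frac{2868}{\left(-14 - 29\right)^{2}} + \frac{v}{f} = \frac{2868}{\left(-14 - 29\right)^{2}} - \frac{2273}{\frac{2004}{191}} = \frac{2868}{\left(-43\right)^{2}} - \frac{434143}{2004} = \frac{2868}{1849} - \frac{434143}{2004} = - \frac{796982935}{3705396}$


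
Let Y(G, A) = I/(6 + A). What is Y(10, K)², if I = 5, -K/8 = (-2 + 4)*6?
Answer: 1/324 ≈ 0.0030864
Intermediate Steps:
K = -96 (K = -8*(-2 + 4)*6 = -16*6 = -8*12 = -96)
Y(G, A) = 5/(6 + A)
Y(10, K)² = (5/(6 - 96))² = (5/(-90))² = (5*(-1/90))² = (-1/18)² = 1/324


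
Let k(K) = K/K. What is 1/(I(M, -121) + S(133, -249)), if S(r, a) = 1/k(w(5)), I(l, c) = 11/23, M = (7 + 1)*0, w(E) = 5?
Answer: 23/34 ≈ 0.67647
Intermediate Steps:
M = 0 (M = 8*0 = 0)
k(K) = 1
I(l, c) = 11/23 (I(l, c) = 11*(1/23) = 11/23)
S(r, a) = 1 (S(r, a) = 1/1 = 1)
1/(I(M, -121) + S(133, -249)) = 1/(11/23 + 1) = 1/(34/23) = 23/34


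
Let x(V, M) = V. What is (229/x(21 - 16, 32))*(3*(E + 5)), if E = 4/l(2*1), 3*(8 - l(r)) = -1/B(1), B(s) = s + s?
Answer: 184803/245 ≈ 754.30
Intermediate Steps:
B(s) = 2*s
l(r) = 49/6 (l(r) = 8 - (-1)/(3*(2*1)) = 8 - (-1)/(3*2) = 8 - 1/3*(-1/2) = 8 + 1/6 = 49/6)
E = 24/49 (E = 4/(49/6) = 4*(6/49) = 24/49 ≈ 0.48980)
(229/x(21 - 16, 32))*(3*(E + 5)) = (229/(21 - 16))*(3*(24/49 + 5)) = (229/5)*(3*(269/49)) = (229*(1/5))*(807/49) = (229/5)*(807/49) = 184803/245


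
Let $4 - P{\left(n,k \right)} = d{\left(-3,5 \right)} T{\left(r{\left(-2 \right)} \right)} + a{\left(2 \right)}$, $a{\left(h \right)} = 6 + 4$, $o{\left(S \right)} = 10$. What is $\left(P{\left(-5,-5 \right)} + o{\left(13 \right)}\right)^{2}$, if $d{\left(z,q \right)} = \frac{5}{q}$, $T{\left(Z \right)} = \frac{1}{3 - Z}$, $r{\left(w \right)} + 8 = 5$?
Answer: $\frac{529}{36} \approx 14.694$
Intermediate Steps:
$r{\left(w \right)} = -3$ ($r{\left(w \right)} = -8 + 5 = -3$)
$a{\left(h \right)} = 10$
$P{\left(n,k \right)} = - \frac{37}{6}$ ($P{\left(n,k \right)} = 4 - \left(\frac{5}{5} \left(- \frac{1}{-3 - 3}\right) + 10\right) = 4 - \left(5 \cdot \frac{1}{5} \left(- \frac{1}{-6}\right) + 10\right) = 4 - \left(1 \left(\left(-1\right) \left(- \frac{1}{6}\right)\right) + 10\right) = 4 - \left(1 \cdot \frac{1}{6} + 10\right) = 4 - \left(\frac{1}{6} + 10\right) = 4 - \frac{61}{6} = - \frac{37}{6}$)
$\left(P{\left(-5,-5 \right)} + o{\left(13 \right)}\right)^{2} = \left(- \frac{37}{6} + 10\right)^{2} = \left(\frac{23}{6}\right)^{2} = \frac{529}{36}$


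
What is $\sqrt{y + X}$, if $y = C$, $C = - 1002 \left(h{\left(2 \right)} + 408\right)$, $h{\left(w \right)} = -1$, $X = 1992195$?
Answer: $\sqrt{1584381} \approx 1258.7$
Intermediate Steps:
$C = -407814$ ($C = - 1002 \left(-1 + 408\right) = \left(-1002\right) 407 = -407814$)
$y = -407814$
$\sqrt{y + X} = \sqrt{-407814 + 1992195} = \sqrt{1584381}$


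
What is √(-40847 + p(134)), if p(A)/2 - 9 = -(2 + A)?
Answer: I*√41101 ≈ 202.73*I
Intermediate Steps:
p(A) = 14 - 2*A (p(A) = 18 + 2*(-(2 + A)) = 18 + 2*(-2 - A) = 18 + (-4 - 2*A) = 14 - 2*A)
√(-40847 + p(134)) = √(-40847 + (14 - 2*134)) = √(-40847 + (14 - 268)) = √(-40847 - 254) = √(-41101) = I*√41101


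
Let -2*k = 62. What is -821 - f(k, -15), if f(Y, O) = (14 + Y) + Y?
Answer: -773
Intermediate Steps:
k = -31 (k = -½*62 = -31)
f(Y, O) = 14 + 2*Y
-821 - f(k, -15) = -821 - (14 + 2*(-31)) = -821 - (14 - 62) = -821 - 1*(-48) = -821 + 48 = -773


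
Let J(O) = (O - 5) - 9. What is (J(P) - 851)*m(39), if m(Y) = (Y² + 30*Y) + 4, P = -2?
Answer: -2336565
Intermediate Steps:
J(O) = -14 + O (J(O) = (-5 + O) - 9 = -14 + O)
m(Y) = 4 + Y² + 30*Y
(J(P) - 851)*m(39) = ((-14 - 2) - 851)*(4 + 39² + 30*39) = (-16 - 851)*(4 + 1521 + 1170) = -867*2695 = -2336565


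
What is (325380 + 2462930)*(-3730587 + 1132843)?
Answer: -7243315572640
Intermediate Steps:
(325380 + 2462930)*(-3730587 + 1132843) = 2788310*(-2597744) = -7243315572640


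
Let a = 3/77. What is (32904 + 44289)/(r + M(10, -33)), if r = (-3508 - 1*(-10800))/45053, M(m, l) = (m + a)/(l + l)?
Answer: 17674058795778/2231975 ≈ 7.9186e+6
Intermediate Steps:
a = 3/77 (a = 3*(1/77) = 3/77 ≈ 0.038961)
M(m, l) = (3/77 + m)/(2*l) (M(m, l) = (m + 3/77)/(l + l) = (3/77 + m)/((2*l)) = (3/77 + m)*(1/(2*l)) = (3/77 + m)/(2*l))
r = 7292/45053 (r = (-3508 + 10800)*(1/45053) = 7292*(1/45053) = 7292/45053 ≈ 0.16185)
(32904 + 44289)/(r + M(10, -33)) = (32904 + 44289)/(7292/45053 + (1/154)*(3 + 77*10)/(-33)) = 77193/(7292/45053 + (1/154)*(-1/33)*(3 + 770)) = 77193/(7292/45053 + (1/154)*(-1/33)*773) = 77193/(7292/45053 - 773/5082) = 77193/(2231975/228959346) = 77193*(228959346/2231975) = 17674058795778/2231975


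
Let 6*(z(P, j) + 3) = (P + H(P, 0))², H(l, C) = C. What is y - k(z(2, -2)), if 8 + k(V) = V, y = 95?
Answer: 316/3 ≈ 105.33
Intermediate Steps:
z(P, j) = -3 + P²/6 (z(P, j) = -3 + (P + 0)²/6 = -3 + P²/6)
k(V) = -8 + V
y - k(z(2, -2)) = 95 - (-8 + (-3 + (⅙)*2²)) = 95 - (-8 + (-3 + (⅙)*4)) = 95 - (-8 + (-3 + ⅔)) = 95 - (-8 - 7/3) = 95 - 1*(-31/3) = 95 + 31/3 = 316/3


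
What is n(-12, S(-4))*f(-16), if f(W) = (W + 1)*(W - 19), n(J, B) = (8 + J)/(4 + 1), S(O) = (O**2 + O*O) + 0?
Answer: -420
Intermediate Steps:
S(O) = 2*O**2 (S(O) = (O**2 + O**2) + 0 = 2*O**2 + 0 = 2*O**2)
n(J, B) = 8/5 + J/5 (n(J, B) = (8 + J)/5 = (8 + J)*(1/5) = 8/5 + J/5)
f(W) = (1 + W)*(-19 + W)
n(-12, S(-4))*f(-16) = (8/5 + (1/5)*(-12))*(-19 + (-16)**2 - 18*(-16)) = (8/5 - 12/5)*(-19 + 256 + 288) = -4/5*525 = -420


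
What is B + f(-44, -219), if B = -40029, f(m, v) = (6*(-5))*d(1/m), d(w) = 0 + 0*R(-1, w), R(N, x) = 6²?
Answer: -40029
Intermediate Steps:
R(N, x) = 36
d(w) = 0 (d(w) = 0 + 0*36 = 0 + 0 = 0)
f(m, v) = 0 (f(m, v) = (6*(-5))*0 = -30*0 = 0)
B + f(-44, -219) = -40029 + 0 = -40029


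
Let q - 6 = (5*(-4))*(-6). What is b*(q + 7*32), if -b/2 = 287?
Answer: -200900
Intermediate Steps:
b = -574 (b = -2*287 = -574)
q = 126 (q = 6 + (5*(-4))*(-6) = 6 - 20*(-6) = 6 + 120 = 126)
b*(q + 7*32) = -574*(126 + 7*32) = -574*(126 + 224) = -574*350 = -200900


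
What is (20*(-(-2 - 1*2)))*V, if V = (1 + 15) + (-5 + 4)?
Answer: 1200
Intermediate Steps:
V = 15 (V = 16 - 1 = 15)
(20*(-(-2 - 1*2)))*V = (20*(-(-2 - 1*2)))*15 = (20*(-(-2 - 2)))*15 = (20*(-1*(-4)))*15 = (20*4)*15 = 80*15 = 1200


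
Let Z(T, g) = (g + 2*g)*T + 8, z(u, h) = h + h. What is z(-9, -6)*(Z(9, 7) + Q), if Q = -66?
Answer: -1572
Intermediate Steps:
z(u, h) = 2*h
Z(T, g) = 8 + 3*T*g (Z(T, g) = (3*g)*T + 8 = 3*T*g + 8 = 8 + 3*T*g)
z(-9, -6)*(Z(9, 7) + Q) = (2*(-6))*((8 + 3*9*7) - 66) = -12*((8 + 189) - 66) = -12*(197 - 66) = -12*131 = -1572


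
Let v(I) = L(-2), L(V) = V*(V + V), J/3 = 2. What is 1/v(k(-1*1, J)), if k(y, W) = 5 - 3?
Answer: 1/8 ≈ 0.12500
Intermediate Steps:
J = 6 (J = 3*2 = 6)
k(y, W) = 2
L(V) = 2*V**2 (L(V) = V*(2*V) = 2*V**2)
v(I) = 8 (v(I) = 2*(-2)**2 = 2*4 = 8)
1/v(k(-1*1, J)) = 1/8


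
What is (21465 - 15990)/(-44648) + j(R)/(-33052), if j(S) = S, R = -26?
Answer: -44949713/368926424 ≈ -0.12184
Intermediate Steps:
(21465 - 15990)/(-44648) + j(R)/(-33052) = (21465 - 15990)/(-44648) - 26/(-33052) = 5475*(-1/44648) - 26*(-1/33052) = -5475/44648 + 13/16526 = -44949713/368926424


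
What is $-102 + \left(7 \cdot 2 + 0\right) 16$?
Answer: $122$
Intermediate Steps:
$-102 + \left(7 \cdot 2 + 0\right) 16 = -102 + \left(14 + 0\right) 16 = -102 + 14 \cdot 16 = -102 + 224 = 122$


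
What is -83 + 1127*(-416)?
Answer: -468915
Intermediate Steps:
-83 + 1127*(-416) = -83 - 468832 = -468915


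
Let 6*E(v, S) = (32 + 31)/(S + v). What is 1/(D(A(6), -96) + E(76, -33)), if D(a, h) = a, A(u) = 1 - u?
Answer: -86/409 ≈ -0.21027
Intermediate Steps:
E(v, S) = 21/(2*(S + v)) (E(v, S) = ((32 + 31)/(S + v))/6 = (63/(S + v))/6 = 21/(2*(S + v)))
1/(D(A(6), -96) + E(76, -33)) = 1/((1 - 1*6) + 21/(2*(-33 + 76))) = 1/((1 - 6) + (21/2)/43) = 1/(-5 + (21/2)*(1/43)) = 1/(-5 + 21/86) = 1/(-409/86) = -86/409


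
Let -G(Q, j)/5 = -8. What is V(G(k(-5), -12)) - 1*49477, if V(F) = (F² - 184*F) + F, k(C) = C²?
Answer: -55197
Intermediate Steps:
G(Q, j) = 40 (G(Q, j) = -5*(-8) = 40)
V(F) = F² - 183*F
V(G(k(-5), -12)) - 1*49477 = 40*(-183 + 40) - 1*49477 = 40*(-143) - 49477 = -5720 - 49477 = -55197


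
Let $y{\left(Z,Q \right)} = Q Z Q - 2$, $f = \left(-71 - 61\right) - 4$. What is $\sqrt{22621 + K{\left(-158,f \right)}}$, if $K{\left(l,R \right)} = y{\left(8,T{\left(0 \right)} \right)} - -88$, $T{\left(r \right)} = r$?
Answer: $87 \sqrt{3} \approx 150.69$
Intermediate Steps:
$f = -136$ ($f = -132 - 4 = -136$)
$y{\left(Z,Q \right)} = -2 + Z Q^{2}$ ($y{\left(Z,Q \right)} = Z Q^{2} - 2 = -2 + Z Q^{2}$)
$K{\left(l,R \right)} = 86$ ($K{\left(l,R \right)} = \left(-2 + 8 \cdot 0^{2}\right) - -88 = \left(-2 + 8 \cdot 0\right) + 88 = \left(-2 + 0\right) + 88 = -2 + 88 = 86$)
$\sqrt{22621 + K{\left(-158,f \right)}} = \sqrt{22621 + 86} = \sqrt{22707} = 87 \sqrt{3}$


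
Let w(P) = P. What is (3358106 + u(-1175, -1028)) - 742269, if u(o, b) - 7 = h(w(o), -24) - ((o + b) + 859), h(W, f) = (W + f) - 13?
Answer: 2615976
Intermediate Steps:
h(W, f) = -13 + W + f
u(o, b) = -889 - b (u(o, b) = 7 + ((-13 + o - 24) - ((o + b) + 859)) = 7 + ((-37 + o) - ((b + o) + 859)) = 7 + ((-37 + o) - (859 + b + o)) = 7 + ((-37 + o) + (-859 - b - o)) = 7 + (-896 - b) = -889 - b)
(3358106 + u(-1175, -1028)) - 742269 = (3358106 + (-889 - 1*(-1028))) - 742269 = (3358106 + (-889 + 1028)) - 742269 = (3358106 + 139) - 742269 = 3358245 - 742269 = 2615976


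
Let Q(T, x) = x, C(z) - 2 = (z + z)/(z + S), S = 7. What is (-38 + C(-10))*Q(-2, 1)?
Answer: -88/3 ≈ -29.333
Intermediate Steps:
C(z) = 2 + 2*z/(7 + z) (C(z) = 2 + (z + z)/(z + 7) = 2 + (2*z)/(7 + z) = 2 + 2*z/(7 + z))
(-38 + C(-10))*Q(-2, 1) = (-38 + 2*(7 + 2*(-10))/(7 - 10))*1 = (-38 + 2*(7 - 20)/(-3))*1 = (-38 + 2*(-⅓)*(-13))*1 = (-38 + 26/3)*1 = -88/3*1 = -88/3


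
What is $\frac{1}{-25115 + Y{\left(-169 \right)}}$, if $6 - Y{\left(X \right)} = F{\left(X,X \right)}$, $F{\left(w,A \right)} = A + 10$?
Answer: $- \frac{1}{24950} \approx -4.008 \cdot 10^{-5}$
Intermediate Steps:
$F{\left(w,A \right)} = 10 + A$
$Y{\left(X \right)} = -4 - X$ ($Y{\left(X \right)} = 6 - \left(10 + X\right) = -4 - X$)
$\frac{1}{-25115 + Y{\left(-169 \right)}} = \frac{1}{-25115 - -165} = \frac{1}{-25115 + \left(-4 + 169\right)} = \frac{1}{-25115 + 165} = \frac{1}{-24950} = - \frac{1}{24950}$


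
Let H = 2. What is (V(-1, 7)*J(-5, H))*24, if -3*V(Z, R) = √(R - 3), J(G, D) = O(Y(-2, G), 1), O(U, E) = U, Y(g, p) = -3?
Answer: 48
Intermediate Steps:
J(G, D) = -3
V(Z, R) = -√(-3 + R)/3 (V(Z, R) = -√(R - 3)/3 = -√(-3 + R)/3)
(V(-1, 7)*J(-5, H))*24 = (-√(-3 + 7)/3*(-3))*24 = (-√4/3*(-3))*24 = (-⅓*2*(-3))*24 = -⅔*(-3)*24 = 2*24 = 48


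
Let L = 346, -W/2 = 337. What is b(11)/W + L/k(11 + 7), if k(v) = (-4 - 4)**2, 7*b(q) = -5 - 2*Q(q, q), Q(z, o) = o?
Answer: 408539/75488 ≈ 5.4120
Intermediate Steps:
W = -674 (W = -2*337 = -674)
b(q) = -5/7 - 2*q/7 (b(q) = (-5 - 2*q)/7 = -5/7 - 2*q/7)
k(v) = 64 (k(v) = (-8)**2 = 64)
b(11)/W + L/k(11 + 7) = (-5/7 - 2/7*11)/(-674) + 346/64 = (-5/7 - 22/7)*(-1/674) + 346*(1/64) = -27/7*(-1/674) + 173/32 = 27/4718 + 173/32 = 408539/75488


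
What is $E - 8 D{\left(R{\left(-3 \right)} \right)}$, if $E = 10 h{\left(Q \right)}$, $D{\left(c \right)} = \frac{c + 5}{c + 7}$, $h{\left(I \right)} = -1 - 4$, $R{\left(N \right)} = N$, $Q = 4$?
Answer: $-54$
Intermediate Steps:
$h{\left(I \right)} = -5$
$D{\left(c \right)} = \frac{5 + c}{7 + c}$
$E = -50$ ($E = 10 \left(-5\right) = -50$)
$E - 8 D{\left(R{\left(-3 \right)} \right)} = -50 - 8 \frac{5 - 3}{7 - 3} = -50 - 8 \cdot \frac{1}{4} \cdot 2 = -50 - 4 = -54$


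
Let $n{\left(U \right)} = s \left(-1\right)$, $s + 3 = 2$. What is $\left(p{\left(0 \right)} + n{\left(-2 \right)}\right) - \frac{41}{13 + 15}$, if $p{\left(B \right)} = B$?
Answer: $- \frac{13}{28} \approx -0.46429$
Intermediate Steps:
$s = -1$ ($s = -3 + 2 = -1$)
$n{\left(U \right)} = 1$ ($n{\left(U \right)} = \left(-1\right) \left(-1\right) = 1$)
$\left(p{\left(0 \right)} + n{\left(-2 \right)}\right) - \frac{41}{13 + 15} = \left(0 + 1\right) - \frac{41}{13 + 15} = 1 - \frac{41}{28} = - \frac{13}{28}$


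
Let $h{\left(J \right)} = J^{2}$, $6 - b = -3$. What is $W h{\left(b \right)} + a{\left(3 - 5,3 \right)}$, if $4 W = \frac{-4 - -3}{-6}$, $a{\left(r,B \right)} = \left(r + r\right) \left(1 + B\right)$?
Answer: $- \frac{101}{8} \approx -12.625$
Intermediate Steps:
$b = 9$ ($b = 6 - -3 = 6 + 3 = 9$)
$a{\left(r,B \right)} = 2 r \left(1 + B\right)$
$W = \frac{1}{24}$ ($W = \frac{\left(-4 - -3\right) \frac{1}{-6}}{4} = \frac{\left(-4 + 3\right) \left(- \frac{1}{6}\right)}{4} = \frac{\left(-1\right) \left(- \frac{1}{6}\right)}{4} = \frac{1}{4} \cdot \frac{1}{6} = \frac{1}{24} \approx 0.041667$)
$W h{\left(b \right)} + a{\left(3 - 5,3 \right)} = \frac{9^{2}}{24} + 2 \left(3 - 5\right) \left(1 + 3\right) = \frac{1}{24} \cdot 81 + 2 \left(-2\right) 4 = \frac{27}{8} - 16 = - \frac{101}{8}$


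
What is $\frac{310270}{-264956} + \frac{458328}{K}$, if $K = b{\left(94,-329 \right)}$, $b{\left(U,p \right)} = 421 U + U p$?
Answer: $\frac{7422096163}{143208718} \approx 51.827$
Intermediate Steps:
$K = 8648$ ($K = 94 \left(421 - 329\right) = 94 \cdot 92 = 8648$)
$\frac{310270}{-264956} + \frac{458328}{K} = \frac{310270}{-264956} + \frac{458328}{8648} = 310270 \left(- \frac{1}{264956}\right) + 458328 \cdot \frac{1}{8648} = - \frac{155135}{132478} + \frac{57291}{1081} = \frac{7422096163}{143208718}$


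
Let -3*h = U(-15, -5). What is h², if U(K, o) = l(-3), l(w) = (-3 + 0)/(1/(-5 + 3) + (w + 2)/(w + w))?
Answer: 9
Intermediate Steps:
l(w) = -3/(-½ + (2 + w)/(2*w)) (l(w) = -3/(1/(-2) + (2 + w)/((2*w))) = -3/(-½ + (2 + w)*(1/(2*w))) = -3/(-½ + (2 + w)/(2*w)))
U(K, o) = 9 (U(K, o) = -3*(-3) = 9)
h = -3 (h = -⅓*9 = -3)
h² = (-3)² = 9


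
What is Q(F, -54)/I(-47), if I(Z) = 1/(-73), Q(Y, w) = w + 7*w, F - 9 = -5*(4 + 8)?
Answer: 31536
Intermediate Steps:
F = -51 (F = 9 - 5*(4 + 8) = 9 - 5*12 = 9 - 60 = -51)
Q(Y, w) = 8*w
I(Z) = -1/73
Q(F, -54)/I(-47) = (8*(-54))/(-1/73) = -432*(-73) = 31536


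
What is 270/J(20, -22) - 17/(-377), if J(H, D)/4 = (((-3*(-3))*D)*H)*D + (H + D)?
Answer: 3012907/65686972 ≈ 0.045868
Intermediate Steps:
J(H, D) = 4*D + 4*H + 36*H*D**2 (J(H, D) = 4*((((-3*(-3))*D)*H)*D + (H + D)) = 4*(((9*D)*H)*D + (D + H)) = 4*((9*D*H)*D + (D + H)) = 4*(9*H*D**2 + (D + H)) = 4*(D + H + 9*H*D**2) = 4*D + 4*H + 36*H*D**2)
270/J(20, -22) - 17/(-377) = 270/(4*(-22) + 4*20 + 36*20*(-22)**2) - 17/(-377) = 270/(-88 + 80 + 36*20*484) - 17*(-1/377) = 270/(-88 + 80 + 348480) + 17/377 = 270/348472 + 17/377 = 270*(1/348472) + 17/377 = 135/174236 + 17/377 = 3012907/65686972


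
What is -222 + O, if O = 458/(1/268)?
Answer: 122522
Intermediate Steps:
O = 122744 (O = 458/(1/268) = 458*268 = 122744)
-222 + O = -222 + 122744 = 122522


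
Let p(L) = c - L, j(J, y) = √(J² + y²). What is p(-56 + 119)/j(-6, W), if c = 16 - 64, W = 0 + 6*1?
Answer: -37*√2/4 ≈ -13.081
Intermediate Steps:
W = 6 (W = 0 + 6 = 6)
c = -48
p(L) = -48 - L
p(-56 + 119)/j(-6, W) = (-48 - (-56 + 119))/(√((-6)² + 6²)) = (-48 - 1*63)/(√(36 + 36)) = (-48 - 63)/(√72) = -111*√2/12 = -37*√2/4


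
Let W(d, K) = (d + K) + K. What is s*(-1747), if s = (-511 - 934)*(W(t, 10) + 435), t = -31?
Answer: 1070351960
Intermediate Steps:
W(d, K) = d + 2*K (W(d, K) = (K + d) + K = d + 2*K)
s = -612680 (s = (-511 - 934)*((-31 + 2*10) + 435) = -1445*((-31 + 20) + 435) = -1445*(-11 + 435) = -1445*424 = -612680)
s*(-1747) = -612680*(-1747) = 1070351960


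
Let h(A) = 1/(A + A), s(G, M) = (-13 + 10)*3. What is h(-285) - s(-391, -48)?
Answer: 5129/570 ≈ 8.9982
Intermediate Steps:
s(G, M) = -9 (s(G, M) = -3*3 = -9)
h(A) = 1/(2*A)
h(-285) - s(-391, -48) = (½)/(-285) - 1*(-9) = (½)*(-1/285) + 9 = -1/570 + 9 = 5129/570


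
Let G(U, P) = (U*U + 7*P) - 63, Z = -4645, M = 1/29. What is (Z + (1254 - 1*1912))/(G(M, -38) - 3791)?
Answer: 4459823/3464919 ≈ 1.2871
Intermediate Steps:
M = 1/29 ≈ 0.034483
G(U, P) = -63 + U² + 7*P (G(U, P) = (U² + 7*P) - 63 = -63 + U² + 7*P)
(Z + (1254 - 1*1912))/(G(M, -38) - 3791) = (-4645 + (1254 - 1*1912))/((-63 + (1/29)² + 7*(-38)) - 3791) = (-4645 + (1254 - 1912))/((-63 + 1/841 - 266) - 3791) = (-4645 - 658)/(-276688/841 - 3791) = -5303/(-3464919/841) = -5303*(-841/3464919) = 4459823/3464919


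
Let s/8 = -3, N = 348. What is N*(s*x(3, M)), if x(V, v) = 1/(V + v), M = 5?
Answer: -1044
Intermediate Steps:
s = -24 (s = 8*(-3) = -24)
N*(s*x(3, M)) = 348*(-24/(3 + 5)) = 348*(-24/8) = 348*(-24*⅛) = 348*(-3) = -1044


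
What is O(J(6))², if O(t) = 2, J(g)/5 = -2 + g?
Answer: 4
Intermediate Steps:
J(g) = -10 + 5*g (J(g) = 5*(-2 + g) = -10 + 5*g)
O(J(6))² = 2² = 4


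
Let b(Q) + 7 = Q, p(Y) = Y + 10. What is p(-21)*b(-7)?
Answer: 154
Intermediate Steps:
p(Y) = 10 + Y
b(Q) = -7 + Q
p(-21)*b(-7) = (10 - 21)*(-7 - 7) = -11*(-14) = 154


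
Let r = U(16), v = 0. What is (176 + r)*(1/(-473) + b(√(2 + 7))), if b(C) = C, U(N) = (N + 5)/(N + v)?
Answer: 2011433/3784 ≈ 531.56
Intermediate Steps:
U(N) = (5 + N)/N (U(N) = (N + 5)/(N + 0) = (5 + N)/N)
r = 21/16 (r = (5 + 16)/16 = (1/16)*21 = 21/16 ≈ 1.3125)
(176 + r)*(1/(-473) + b(√(2 + 7))) = (176 + 21/16)*(1/(-473) + √(2 + 7)) = 2837*(-1/473 + √9)/16 = 2837*(-1/473 + 3)/16 = (2837/16)*(1418/473) = 2011433/3784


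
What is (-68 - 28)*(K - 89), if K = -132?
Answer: 21216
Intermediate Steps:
(-68 - 28)*(K - 89) = (-68 - 28)*(-132 - 89) = -96*(-221) = 21216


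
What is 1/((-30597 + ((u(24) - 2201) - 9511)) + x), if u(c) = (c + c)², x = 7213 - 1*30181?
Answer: -1/62973 ≈ -1.5880e-5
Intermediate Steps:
x = -22968 (x = 7213 - 30181 = -22968)
u(c) = 4*c² (u(c) = (2*c)² = 4*c²)
1/((-30597 + ((u(24) - 2201) - 9511)) + x) = 1/((-30597 + ((4*24² - 2201) - 9511)) - 22968) = 1/((-30597 + ((4*576 - 2201) - 9511)) - 22968) = 1/((-30597 + ((2304 - 2201) - 9511)) - 22968) = 1/((-30597 + (103 - 9511)) - 22968) = 1/((-30597 - 9408) - 22968) = 1/(-40005 - 22968) = 1/(-62973) = -1/62973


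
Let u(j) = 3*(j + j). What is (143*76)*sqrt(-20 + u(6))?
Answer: 43472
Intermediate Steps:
u(j) = 6*j (u(j) = 3*(2*j) = 6*j)
(143*76)*sqrt(-20 + u(6)) = (143*76)*sqrt(-20 + 6*6) = 10868*sqrt(-20 + 36) = 10868*sqrt(16) = 10868*4 = 43472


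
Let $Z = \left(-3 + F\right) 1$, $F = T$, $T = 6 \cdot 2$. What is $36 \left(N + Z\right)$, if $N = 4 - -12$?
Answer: $900$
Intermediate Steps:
$N = 16$ ($N = 4 + 12 = 16$)
$T = 12$
$F = 12$
$Z = 9$ ($Z = \left(-3 + 12\right) 1 = 9 \cdot 1 = 9$)
$36 \left(N + Z\right) = 36 \left(16 + 9\right) = 36 \cdot 25 = 900$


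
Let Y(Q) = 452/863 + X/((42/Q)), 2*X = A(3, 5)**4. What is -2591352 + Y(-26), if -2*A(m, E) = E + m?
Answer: -46964498836/18123 ≈ -2.5914e+6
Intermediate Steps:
A(m, E) = -E/2 - m/2 (A(m, E) = -(E + m)/2 = -E/2 - m/2)
X = 128 (X = (-1/2*5 - 1/2*3)**4/2 = (-5/2 - 3/2)**4/2 = (1/2)*(-4)**4 = (1/2)*256 = 128)
Y(Q) = 452/863 + 64*Q/21 (Y(Q) = 452/863 + 128/((42/Q)) = 452*(1/863) + 128*(Q/42) = 452/863 + 64*Q/21)
-2591352 + Y(-26) = -2591352 + (452/863 + (64/21)*(-26)) = -2591352 + (452/863 - 1664/21) = -2591352 - 1426540/18123 = -46964498836/18123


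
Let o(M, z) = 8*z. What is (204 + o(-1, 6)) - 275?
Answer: -23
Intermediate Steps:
(204 + o(-1, 6)) - 275 = (204 + 8*6) - 275 = (204 + 48) - 275 = 252 - 275 = -23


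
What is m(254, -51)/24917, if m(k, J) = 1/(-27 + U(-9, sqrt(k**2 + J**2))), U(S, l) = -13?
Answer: -1/996680 ≈ -1.0033e-6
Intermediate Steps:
m(k, J) = -1/40 (m(k, J) = 1/(-27 - 13) = 1/(-40) = -1/40)
m(254, -51)/24917 = -1/40/24917 = -1/40*1/24917 = -1/996680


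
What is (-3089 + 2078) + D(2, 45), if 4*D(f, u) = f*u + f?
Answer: -988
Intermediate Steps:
D(f, u) = f/4 + f*u/4 (D(f, u) = (f*u + f)/4 = (f + f*u)/4 = f/4 + f*u/4)
(-3089 + 2078) + D(2, 45) = (-3089 + 2078) + (1/4)*2*(1 + 45) = -1011 + (1/4)*2*46 = -1011 + 23 = -988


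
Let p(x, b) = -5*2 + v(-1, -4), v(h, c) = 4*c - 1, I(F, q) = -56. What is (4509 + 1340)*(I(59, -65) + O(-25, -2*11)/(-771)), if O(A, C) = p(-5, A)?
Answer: -84126167/257 ≈ -3.2734e+5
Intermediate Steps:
v(h, c) = -1 + 4*c
p(x, b) = -27 (p(x, b) = -5*2 + (-1 + 4*(-4)) = -10 + (-1 - 16) = -10 - 17 = -27)
O(A, C) = -27
(4509 + 1340)*(I(59, -65) + O(-25, -2*11)/(-771)) = (4509 + 1340)*(-56 - 27/(-771)) = 5849*(-56 - 27*(-1/771)) = 5849*(-56 + 9/257) = 5849*(-14383/257) = -84126167/257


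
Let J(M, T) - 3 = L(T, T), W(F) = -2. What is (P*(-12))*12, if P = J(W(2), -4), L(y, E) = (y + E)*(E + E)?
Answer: -9648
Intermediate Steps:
L(y, E) = 2*E*(E + y) (L(y, E) = (E + y)*(2*E) = 2*E*(E + y))
J(M, T) = 3 + 4*T**2 (J(M, T) = 3 + 2*T*(T + T) = 3 + 2*T*(2*T) = 3 + 4*T**2)
P = 67 (P = 3 + 4*(-4)**2 = 3 + 4*16 = 3 + 64 = 67)
(P*(-12))*12 = (67*(-12))*12 = -804*12 = -9648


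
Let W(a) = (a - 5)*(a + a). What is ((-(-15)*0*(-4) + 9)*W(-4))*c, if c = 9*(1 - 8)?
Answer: -40824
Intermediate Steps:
W(a) = 2*a*(-5 + a) (W(a) = (-5 + a)*(2*a) = 2*a*(-5 + a))
c = -63 (c = 9*(-7) = -63)
((-(-15)*0*(-4) + 9)*W(-4))*c = ((-(-15)*0*(-4) + 9)*(2*(-4)*(-5 - 4)))*(-63) = ((-5*0*(-4) + 9)*(2*(-4)*(-9)))*(-63) = ((0*(-4) + 9)*72)*(-63) = ((0 + 9)*72)*(-63) = (9*72)*(-63) = 648*(-63) = -40824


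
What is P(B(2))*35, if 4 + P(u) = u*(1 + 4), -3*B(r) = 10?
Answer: -2170/3 ≈ -723.33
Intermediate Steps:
B(r) = -10/3 (B(r) = -1/3*10 = -10/3)
P(u) = -4 + 5*u (P(u) = -4 + u*(1 + 4) = -4 + u*5 = -4 + 5*u)
P(B(2))*35 = (-4 + 5*(-10/3))*35 = (-4 - 50/3)*35 = -62/3*35 = -2170/3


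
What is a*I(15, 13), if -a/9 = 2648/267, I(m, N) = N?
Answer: -103272/89 ≈ -1160.4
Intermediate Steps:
a = -7944/89 (a = -23832/267 = -9*2648/267 = -7944/89 ≈ -89.258)
a*I(15, 13) = -7944/89*13 = -103272/89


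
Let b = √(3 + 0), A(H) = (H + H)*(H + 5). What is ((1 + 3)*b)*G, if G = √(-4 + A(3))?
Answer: 8*√33 ≈ 45.956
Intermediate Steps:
A(H) = 2*H*(5 + H) (A(H) = (2*H)*(5 + H) = 2*H*(5 + H))
b = √3 ≈ 1.7320
G = 2*√11 (G = √(-4 + 2*3*(5 + 3)) = √(-4 + 2*3*8) = √(-4 + 48) = √44 = 2*√11 ≈ 6.6332)
((1 + 3)*b)*G = ((1 + 3)*√3)*(2*√11) = (4*√3)*(2*√11) = 8*√33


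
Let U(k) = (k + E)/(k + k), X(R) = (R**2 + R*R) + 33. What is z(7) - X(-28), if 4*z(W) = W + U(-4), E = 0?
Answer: -12793/8 ≈ -1599.1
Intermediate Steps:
X(R) = 33 + 2*R**2 (X(R) = (R**2 + R**2) + 33 = 2*R**2 + 33 = 33 + 2*R**2)
U(k) = 1/2 (U(k) = (k + 0)/(k + k) = k/((2*k)) = k*(1/(2*k)) = 1/2)
z(W) = 1/8 + W/4 (z(W) = (W + 1/2)/4 = (1/2 + W)/4 = 1/8 + W/4)
z(7) - X(-28) = (1/8 + (1/4)*7) - (33 + 2*(-28)**2) = (1/8 + 7/4) - (33 + 2*784) = 15/8 - (33 + 1568) = 15/8 - 1*1601 = 15/8 - 1601 = -12793/8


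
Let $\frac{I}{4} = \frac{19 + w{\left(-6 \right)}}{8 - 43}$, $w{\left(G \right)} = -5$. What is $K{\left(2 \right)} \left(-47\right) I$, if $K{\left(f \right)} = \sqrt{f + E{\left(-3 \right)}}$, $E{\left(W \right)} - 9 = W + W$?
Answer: $\frac{376 \sqrt{5}}{5} \approx 168.15$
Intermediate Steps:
$E{\left(W \right)} = 9 + 2 W$ ($E{\left(W \right)} = 9 + \left(W + W\right) = 9 + 2 W$)
$K{\left(f \right)} = \sqrt{3 + f}$ ($K{\left(f \right)} = \sqrt{f + \left(9 + 2 \left(-3\right)\right)} = \sqrt{f + \left(9 - 6\right)} = \sqrt{f + 3} = \sqrt{3 + f}$)
$I = - \frac{8}{5}$ ($I = 4 \frac{19 - 5}{8 - 43} = 4 \frac{14}{-35} = 4 \cdot 14 \left(- \frac{1}{35}\right) = 4 \left(- \frac{2}{5}\right) = - \frac{8}{5} \approx -1.6$)
$K{\left(2 \right)} \left(-47\right) I = \sqrt{3 + 2} \left(-47\right) \left(- \frac{8}{5}\right) = \sqrt{5} \left(-47\right) \left(- \frac{8}{5}\right) = - 47 \sqrt{5} \left(- \frac{8}{5}\right) = \frac{376 \sqrt{5}}{5}$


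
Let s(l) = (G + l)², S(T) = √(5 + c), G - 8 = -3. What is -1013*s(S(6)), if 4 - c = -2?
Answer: -36468 - 10130*√11 ≈ -70065.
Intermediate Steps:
G = 5 (G = 8 - 3 = 5)
c = 6 (c = 4 - 1*(-2) = 4 + 2 = 6)
S(T) = √11 (S(T) = √(5 + 6) = √11)
s(l) = (5 + l)²
-1013*s(S(6)) = -1013*(5 + √11)²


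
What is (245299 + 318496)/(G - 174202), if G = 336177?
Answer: 112759/32395 ≈ 3.4808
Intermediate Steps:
(245299 + 318496)/(G - 174202) = (245299 + 318496)/(336177 - 174202) = 563795/161975 = 563795*(1/161975) = 112759/32395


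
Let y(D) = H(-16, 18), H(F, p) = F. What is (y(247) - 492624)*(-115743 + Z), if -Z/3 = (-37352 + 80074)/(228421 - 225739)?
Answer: 25498298572480/447 ≈ 5.7043e+10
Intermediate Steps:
y(D) = -16
Z = -21361/447 (Z = -3*(-37352 + 80074)/(228421 - 225739) = -128166/2682 = -3*21361/1341 = -21361/447 ≈ -47.787)
(y(247) - 492624)*(-115743 + Z) = (-16 - 492624)*(-115743 - 21361/447) = -492640*(-51758482/447) = 25498298572480/447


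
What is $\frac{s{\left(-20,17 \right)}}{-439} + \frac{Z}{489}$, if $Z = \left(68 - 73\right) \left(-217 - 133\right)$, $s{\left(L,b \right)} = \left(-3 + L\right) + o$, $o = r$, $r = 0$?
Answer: $\frac{779497}{214671} \approx 3.6311$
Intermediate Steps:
$o = 0$
$s{\left(L,b \right)} = -3 + L$ ($s{\left(L,b \right)} = \left(-3 + L\right) + 0 = -3 + L$)
$Z = 1750$ ($Z = \left(-5\right) \left(-350\right) = 1750$)
$\frac{s{\left(-20,17 \right)}}{-439} + \frac{Z}{489} = \frac{-3 - 20}{-439} + \frac{1750}{489} = \left(-23\right) \left(- \frac{1}{439}\right) + 1750 \cdot \frac{1}{489} = \frac{23}{439} + \frac{1750}{489} = \frac{779497}{214671}$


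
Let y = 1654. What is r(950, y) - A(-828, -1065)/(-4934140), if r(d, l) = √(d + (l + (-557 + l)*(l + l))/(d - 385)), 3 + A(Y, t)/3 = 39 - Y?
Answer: 648/1233535 + 4*√5886283/113 ≈ 85.883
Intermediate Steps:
A(Y, t) = 108 - 3*Y (A(Y, t) = -9 + 3*(39 - Y) = -9 + (117 - 3*Y) = 108 - 3*Y)
r(d, l) = √(d + (l + 2*l*(-557 + l))/(-385 + d)) (r(d, l) = √(d + (l + (-557 + l)*(2*l))/(-385 + d)) = √(d + (l + 2*l*(-557 + l))/(-385 + d)))
r(950, y) - A(-828, -1065)/(-4934140) = √((-1113*1654 + 2*1654² + 950*(-385 + 950))/(-385 + 950)) - (108 - 3*(-828))/(-4934140) = √((-1840902 + 2*2735716 + 950*565)/565) - (108 + 2484)*(-1)/4934140 = √((-1840902 + 5471432 + 536750)/565) - 2592*(-1)/4934140 = √((1/565)*4167280) - 1*(-648/1233535) = √(833456/113) + 648/1233535 = 4*√5886283/113 + 648/1233535 = 648/1233535 + 4*√5886283/113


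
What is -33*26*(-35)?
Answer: 30030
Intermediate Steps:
-33*26*(-35) = -858*(-35) = 30030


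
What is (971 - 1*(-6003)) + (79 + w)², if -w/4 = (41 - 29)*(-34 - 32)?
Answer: 10549983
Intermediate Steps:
w = 3168 (w = -4*(41 - 29)*(-34 - 32) = -48*(-66) = -4*(-792) = 3168)
(971 - 1*(-6003)) + (79 + w)² = (971 - 1*(-6003)) + (79 + 3168)² = (971 + 6003) + 3247² = 6974 + 10543009 = 10549983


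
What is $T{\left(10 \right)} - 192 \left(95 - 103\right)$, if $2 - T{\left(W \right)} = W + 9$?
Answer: $1519$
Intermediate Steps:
$T{\left(W \right)} = -7 - W$ ($T{\left(W \right)} = 2 - \left(W + 9\right) = 2 - \left(9 + W\right) = -7 - W$)
$T{\left(10 \right)} - 192 \left(95 - 103\right) = \left(-7 - 10\right) - 192 \left(95 - 103\right) = \left(-7 - 10\right) - -1536 = -17 + 1536 = 1519$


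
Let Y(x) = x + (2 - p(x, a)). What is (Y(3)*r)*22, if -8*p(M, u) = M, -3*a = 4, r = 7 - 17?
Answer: -2365/2 ≈ -1182.5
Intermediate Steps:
r = -10
a = -4/3 (a = -⅓*4 = -4/3 ≈ -1.3333)
p(M, u) = -M/8
Y(x) = 2 + 9*x/8 (Y(x) = x + (2 - (-1)*x/8) = x + (2 + x/8) = 2 + 9*x/8)
(Y(3)*r)*22 = ((2 + (9/8)*3)*(-10))*22 = ((2 + 27/8)*(-10))*22 = ((43/8)*(-10))*22 = -215/4*22 = -2365/2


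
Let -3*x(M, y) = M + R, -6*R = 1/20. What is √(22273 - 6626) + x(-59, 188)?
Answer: 7081/360 + √15647 ≈ 144.76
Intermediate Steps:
R = -1/120 (R = -⅙/20 = -⅙*1/20 = -1/120 ≈ -0.0083333)
x(M, y) = 1/360 - M/3 (x(M, y) = -(M - 1/120)/3 = -(-1/120 + M)/3 = 1/360 - M/3)
√(22273 - 6626) + x(-59, 188) = √(22273 - 6626) + (1/360 - ⅓*(-59)) = √15647 + (1/360 + 59/3) = √15647 + 7081/360 = 7081/360 + √15647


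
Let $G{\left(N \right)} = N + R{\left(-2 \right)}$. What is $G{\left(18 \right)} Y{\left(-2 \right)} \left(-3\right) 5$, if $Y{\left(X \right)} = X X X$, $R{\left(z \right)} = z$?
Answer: $1920$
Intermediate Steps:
$Y{\left(X \right)} = X^{3}$ ($Y{\left(X \right)} = X^{2} X = X^{3}$)
$G{\left(N \right)} = -2 + N$ ($G{\left(N \right)} = N - 2 = -2 + N$)
$G{\left(18 \right)} Y{\left(-2 \right)} \left(-3\right) 5 = \left(-2 + 18\right) \left(-2\right)^{3} \left(-3\right) 5 = 16 \left(-8\right) \left(-3\right) 5 = 16 \cdot 24 \cdot 5 = 16 \cdot 120 = 1920$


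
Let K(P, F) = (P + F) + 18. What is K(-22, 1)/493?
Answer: -3/493 ≈ -0.0060852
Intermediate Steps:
K(P, F) = 18 + F + P (K(P, F) = (F + P) + 18 = 18 + F + P)
K(-22, 1)/493 = (18 + 1 - 22)/493 = -3*1/493 = -3/493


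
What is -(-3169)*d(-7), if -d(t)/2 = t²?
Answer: -310562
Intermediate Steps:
d(t) = -2*t²
-(-3169)*d(-7) = -(-3169)*(-2*(-7)²) = -(-3169)*(-2*49) = -(-3169)*(-98) = -1*310562 = -310562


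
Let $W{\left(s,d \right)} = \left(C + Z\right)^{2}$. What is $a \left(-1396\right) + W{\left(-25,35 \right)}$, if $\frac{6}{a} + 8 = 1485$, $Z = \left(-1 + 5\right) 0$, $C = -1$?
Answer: $- \frac{6899}{1477} \approx -4.671$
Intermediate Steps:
$Z = 0$ ($Z = 4 \cdot 0 = 0$)
$a = \frac{6}{1477}$ ($a = \frac{6}{-8 + 1485} = \frac{6}{1477} \approx 0.0040623$)
$W{\left(s,d \right)} = 1$ ($W{\left(s,d \right)} = \left(-1 + 0\right)^{2} = \left(-1\right)^{2} = 1$)
$a \left(-1396\right) + W{\left(-25,35 \right)} = \frac{6}{1477} \left(-1396\right) + 1 = - \frac{8376}{1477} + 1 = - \frac{6899}{1477}$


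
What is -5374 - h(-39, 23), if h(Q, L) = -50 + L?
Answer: -5347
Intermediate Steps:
-5374 - h(-39, 23) = -5374 - (-50 + 23) = -5374 - 1*(-27) = -5374 + 27 = -5347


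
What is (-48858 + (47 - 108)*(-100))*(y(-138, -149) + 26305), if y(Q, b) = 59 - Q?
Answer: -1133172516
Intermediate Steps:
(-48858 + (47 - 108)*(-100))*(y(-138, -149) + 26305) = (-48858 + (47 - 108)*(-100))*((59 - 1*(-138)) + 26305) = (-48858 - 61*(-100))*((59 + 138) + 26305) = (-48858 + 6100)*(197 + 26305) = -42758*26502 = -1133172516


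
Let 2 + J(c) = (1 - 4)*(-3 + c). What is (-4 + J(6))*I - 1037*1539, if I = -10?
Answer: -1595793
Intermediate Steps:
J(c) = 7 - 3*c (J(c) = -2 + (1 - 4)*(-3 + c) = -2 - 3*(-3 + c) = -2 + (9 - 3*c) = 7 - 3*c)
(-4 + J(6))*I - 1037*1539 = (-4 + (7 - 3*6))*(-10) - 1037*1539 = (-4 + (7 - 18))*(-10) - 1595943 = (-4 - 11)*(-10) - 1595943 = -15*(-10) - 1595943 = 150 - 1595943 = -1595793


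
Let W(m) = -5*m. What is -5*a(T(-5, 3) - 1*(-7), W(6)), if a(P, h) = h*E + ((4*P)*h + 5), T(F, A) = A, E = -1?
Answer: 5825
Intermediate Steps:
a(P, h) = 5 - h + 4*P*h (a(P, h) = h*(-1) + ((4*P)*h + 5) = -h + (4*P*h + 5) = -h + (5 + 4*P*h) = 5 - h + 4*P*h)
-5*a(T(-5, 3) - 1*(-7), W(6)) = -5*(5 - (-5)*6 + 4*(3 - 1*(-7))*(-5*6)) = -5*(5 - 1*(-30) + 4*(3 + 7)*(-30)) = -5*(5 + 30 + 4*10*(-30)) = -5*(5 + 30 - 1200) = -5*(-1165) = 5825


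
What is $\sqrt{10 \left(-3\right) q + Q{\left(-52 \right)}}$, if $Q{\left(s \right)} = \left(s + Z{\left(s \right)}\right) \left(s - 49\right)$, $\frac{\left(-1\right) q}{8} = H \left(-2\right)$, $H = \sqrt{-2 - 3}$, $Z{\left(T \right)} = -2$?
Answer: $\sqrt{5454 - 480 i \sqrt{5}} \approx 74.204 - 7.2321 i$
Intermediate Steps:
$H = i \sqrt{5}$ ($H = \sqrt{-5} = i \sqrt{5} \approx 2.2361 i$)
$q = 16 i \sqrt{5}$ ($q = - 8 i \sqrt{5} \left(-2\right) = - 8 \left(- 2 i \sqrt{5}\right) = 16 i \sqrt{5} \approx 35.777 i$)
$Q{\left(s \right)} = \left(-49 + s\right) \left(-2 + s\right)$ ($Q{\left(s \right)} = \left(s - 2\right) \left(s - 49\right) = \left(-2 + s\right) \left(-49 + s\right) = \left(-49 + s\right) \left(-2 + s\right)$)
$\sqrt{10 \left(-3\right) q + Q{\left(-52 \right)}} = \sqrt{10 \left(-3\right) 16 i \sqrt{5} + \left(98 + \left(-52\right)^{2} - -2652\right)} = \sqrt{- 30 \cdot 16 i \sqrt{5} + \left(98 + 2704 + 2652\right)} = \sqrt{- 480 i \sqrt{5} + 5454} = \sqrt{5454 - 480 i \sqrt{5}}$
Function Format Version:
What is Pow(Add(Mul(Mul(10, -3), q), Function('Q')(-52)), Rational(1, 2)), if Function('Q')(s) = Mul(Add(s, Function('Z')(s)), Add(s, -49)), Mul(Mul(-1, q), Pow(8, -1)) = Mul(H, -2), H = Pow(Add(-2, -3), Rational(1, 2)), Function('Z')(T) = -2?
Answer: Pow(Add(5454, Mul(-480, I, Pow(5, Rational(1, 2)))), Rational(1, 2)) ≈ Add(74.204, Mul(-7.2321, I))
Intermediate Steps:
H = Mul(I, Pow(5, Rational(1, 2))) (H = Pow(-5, Rational(1, 2)) = Mul(I, Pow(5, Rational(1, 2))) ≈ Mul(2.2361, I))
q = Mul(16, I, Pow(5, Rational(1, 2))) (q = Mul(-8, Mul(Mul(I, Pow(5, Rational(1, 2))), -2)) = Mul(-8, Mul(-2, I, Pow(5, Rational(1, 2)))) = Mul(16, I, Pow(5, Rational(1, 2))) ≈ Mul(35.777, I))
Function('Q')(s) = Mul(Add(-49, s), Add(-2, s)) (Function('Q')(s) = Mul(Add(s, -2), Add(s, -49)) = Mul(Add(-2, s), Add(-49, s)) = Mul(Add(-49, s), Add(-2, s)))
Pow(Add(Mul(Mul(10, -3), q), Function('Q')(-52)), Rational(1, 2)) = Pow(Add(Mul(Mul(10, -3), Mul(16, I, Pow(5, Rational(1, 2)))), Add(98, Pow(-52, 2), Mul(-51, -52))), Rational(1, 2)) = Pow(Add(Mul(-30, Mul(16, I, Pow(5, Rational(1, 2)))), Add(98, 2704, 2652)), Rational(1, 2)) = Pow(Add(Mul(-480, I, Pow(5, Rational(1, 2))), 5454), Rational(1, 2)) = Pow(Add(5454, Mul(-480, I, Pow(5, Rational(1, 2)))), Rational(1, 2))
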